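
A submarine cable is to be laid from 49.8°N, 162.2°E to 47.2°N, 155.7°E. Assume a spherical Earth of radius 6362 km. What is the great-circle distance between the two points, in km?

558 km

cos σ = sin φ₁ sin φ₂ + cos φ₁ cos φ₂ cos Δλ
      = sin(49.80°)sin(47.20°) + cos(49.80°)cos(47.20°)cos(-6.50°) = 0.9962
σ = 5.028° → d = Rσ = 6362·0.08776 = 558 km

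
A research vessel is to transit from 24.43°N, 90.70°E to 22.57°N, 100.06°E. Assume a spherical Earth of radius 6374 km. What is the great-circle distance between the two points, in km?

977 km

Haversine: a = sin²(Δφ/2)+cos φ₁ cos φ₂ sin²(Δλ/2) = 0.00586;  σ = 2·atan2(√a,√(1−a))
σ = 8.781° → d = Rσ = 6374·0.15325 = 977 km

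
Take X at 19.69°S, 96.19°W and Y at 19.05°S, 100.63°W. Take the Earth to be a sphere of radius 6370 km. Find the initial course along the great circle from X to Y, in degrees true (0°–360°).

N = sin Δλ·cos φ₂ = -0.0732;  D = cos φ₁ sin φ₂ − sin φ₁ cos φ₂ cos Δλ = +0.0102
initial course = atan2(N, D) = 277.95°

277.9°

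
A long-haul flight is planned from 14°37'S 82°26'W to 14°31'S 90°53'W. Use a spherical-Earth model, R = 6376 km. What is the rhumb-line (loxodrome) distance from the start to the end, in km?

910 km

Δψ = ln[tan(π/4+φ₂/2)/tan(π/4+φ₁/2)] = +0.0018;  Δφ = +0.0017 rad,  Δλ = -0.1475 rad
q = Δφ/Δψ = 0.9679
d = R·√(Δφ² + q²Δλ²) = 6376·0.14275 = 910 km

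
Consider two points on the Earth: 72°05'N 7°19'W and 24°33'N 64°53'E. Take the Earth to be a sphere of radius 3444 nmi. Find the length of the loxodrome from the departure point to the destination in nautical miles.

Δψ = ln[tan(π/4+φ₂/2)/tan(π/4+φ₁/2)] = -1.4052;  Δφ = -0.8296 rad,  Δλ = +1.2601 rad
q = Δφ/Δψ = 0.5904
d = R·√(Δφ² + q²Δλ²) = 3444·1.11433 = 3838 nmi

3838 nmi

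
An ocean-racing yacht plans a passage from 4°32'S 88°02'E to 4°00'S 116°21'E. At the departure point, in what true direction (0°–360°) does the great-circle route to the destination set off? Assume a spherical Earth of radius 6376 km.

N = sin Δλ·cos φ₂ = +0.4732;  D = cos φ₁ sin φ₂ − sin φ₁ cos φ₂ cos Δλ = -0.0001
initial course = atan2(N, D) = 90.02°

90.0°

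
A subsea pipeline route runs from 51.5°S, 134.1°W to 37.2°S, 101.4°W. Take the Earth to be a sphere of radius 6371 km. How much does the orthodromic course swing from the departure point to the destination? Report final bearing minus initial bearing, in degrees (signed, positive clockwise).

-23.4°

Initial bearing θ₁ = atan2(sin Δλ cos φ₂, cos φ₁ sin φ₂ − sin φ₁ cos φ₂ cos Δλ) = 71.00°
Final bearing θ₂ = (initial bearing from the destination back to the start) + 180° = 47.64°
Δθ = θ₂ − θ₁ = -23.4°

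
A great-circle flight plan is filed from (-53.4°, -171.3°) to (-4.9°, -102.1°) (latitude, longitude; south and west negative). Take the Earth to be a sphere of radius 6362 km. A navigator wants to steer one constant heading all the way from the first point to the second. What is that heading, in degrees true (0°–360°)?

49.8°

Δψ = ln[tan(π/4+φ₂/2)/tan(π/4+φ₁/2)] = +1.0209
Δλ = +1.2078 rad (taken the short way round)
course = atan2(Δλ, Δψ) = 49.79°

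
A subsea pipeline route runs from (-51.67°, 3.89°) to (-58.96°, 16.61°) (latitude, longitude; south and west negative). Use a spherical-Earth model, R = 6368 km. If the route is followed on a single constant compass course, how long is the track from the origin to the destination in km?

Δψ = ln[tan(π/4+φ₂/2)/tan(π/4+φ₁/2)] = -0.2244;  Δφ = -0.1272 rad,  Δλ = +0.2220 rad
q = Δφ/Δψ = 0.5671
d = R·√(Δφ² + q²Δλ²) = 6368·0.17899 = 1140 km

1140 km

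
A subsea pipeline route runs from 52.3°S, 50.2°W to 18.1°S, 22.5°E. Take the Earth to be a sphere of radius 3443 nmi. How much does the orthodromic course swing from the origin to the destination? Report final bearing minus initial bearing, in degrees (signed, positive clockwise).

-47.9°

At departure: θ₁ = atan2(sin Δλ cos φ₂, cos φ₁ sin φ₂ − sin φ₁ cos φ₂ cos Δλ) = 87.88°
At arrival: θ₂ = atan2(sin Δλ cos φ₁, −cos φ₂ sin φ₁ + sin φ₂ cos φ₁ cos Δλ) = 40.01°
Δθ = θ₂ − θ₁ = -47.9°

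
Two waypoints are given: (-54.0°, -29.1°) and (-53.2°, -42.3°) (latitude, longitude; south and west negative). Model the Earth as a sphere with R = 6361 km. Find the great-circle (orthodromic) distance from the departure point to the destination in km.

873 km

cos σ = sin φ₁ sin φ₂ + cos φ₁ cos φ₂ cos Δλ
      = sin(-54.00°)sin(-53.20°) + cos(-54.00°)cos(-53.20°)cos(-13.20°) = 0.9906
σ = 7.862° → d = Rσ = 6361·0.13722 = 873 km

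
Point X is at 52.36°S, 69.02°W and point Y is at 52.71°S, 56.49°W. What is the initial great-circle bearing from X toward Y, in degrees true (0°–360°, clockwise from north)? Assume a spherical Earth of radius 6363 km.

97.6°

N = sin Δλ·cos φ₂ = +0.1314;  D = cos φ₁ sin φ₂ − sin φ₁ cos φ₂ cos Δλ = -0.0175
initial course = atan2(N, D) = 97.60°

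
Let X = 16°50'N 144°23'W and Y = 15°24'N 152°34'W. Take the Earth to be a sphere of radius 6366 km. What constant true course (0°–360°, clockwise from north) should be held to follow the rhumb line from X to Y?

259.7°

Δψ = ln[tan(π/4+φ₂/2)/tan(π/4+φ₁/2)] = -0.0260
Δλ = -0.1428 rad (taken the short way round)
course = atan2(Δλ, Δψ) = 259.67°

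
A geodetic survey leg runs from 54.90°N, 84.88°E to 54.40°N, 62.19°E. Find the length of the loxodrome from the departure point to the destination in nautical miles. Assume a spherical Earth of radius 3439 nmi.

789 nmi

Δψ = ln[tan(π/4+φ₂/2)/tan(π/4+φ₁/2)] = -0.0151;  Δφ = -0.0087 rad,  Δλ = -0.3960 rad
q = Δφ/Δψ = 0.5786
d = R·√(Δφ² + q²Δλ²) = 3439·0.22928 = 789 nmi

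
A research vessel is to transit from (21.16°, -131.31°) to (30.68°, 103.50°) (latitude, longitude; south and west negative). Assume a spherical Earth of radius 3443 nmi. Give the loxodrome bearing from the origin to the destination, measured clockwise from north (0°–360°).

Meridional parts: M(φ₁)=+0.3780, M(φ₂)=+0.5631 → ΔM = +0.1851;  Δλ = -2.1850 rad
tan C = Δλ / ΔM = -11.8073 → C = 274.84°

274.8°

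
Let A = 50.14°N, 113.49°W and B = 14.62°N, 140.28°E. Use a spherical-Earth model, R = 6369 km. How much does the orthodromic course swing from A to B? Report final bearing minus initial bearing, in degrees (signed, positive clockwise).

-73.7°

At departure: θ₁ = atan2(sin Δλ cos φ₂, cos φ₁ sin φ₂ − sin φ₁ cos φ₂ cos Δλ) = 291.68°
At arrival: θ₂ = atan2(sin Δλ cos φ₁, −cos φ₂ sin φ₁ + sin φ₂ cos φ₁ cos Δλ) = 217.99°
Δθ = θ₂ − θ₁ = -73.7°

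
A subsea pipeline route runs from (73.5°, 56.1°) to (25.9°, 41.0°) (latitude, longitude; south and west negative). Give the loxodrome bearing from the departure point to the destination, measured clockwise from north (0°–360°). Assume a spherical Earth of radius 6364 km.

Meridional parts: M(φ₁)=+1.9311, M(φ₂)=+0.4683 → ΔM = -1.4628;  Δλ = -0.2635 rad
tan C = Δλ / ΔM = +0.1802 → C = 190.21°

190.2°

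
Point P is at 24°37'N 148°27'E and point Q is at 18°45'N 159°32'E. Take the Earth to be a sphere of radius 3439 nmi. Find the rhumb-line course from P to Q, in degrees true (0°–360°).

Δψ = ln[tan(π/4+φ₂/2)/tan(π/4+φ₁/2)] = -0.1103
Δλ = +0.1934 rad (taken the short way round)
course = atan2(Δλ, Δψ) = 119.68°

119.7°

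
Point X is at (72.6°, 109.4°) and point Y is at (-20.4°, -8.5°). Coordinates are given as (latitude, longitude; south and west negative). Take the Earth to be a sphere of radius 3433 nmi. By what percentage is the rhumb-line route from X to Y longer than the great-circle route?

Great circle: σ = 2.0530 rad → d_gc = Rσ = 7048.1 nmi
Rhumb: Δφ = -1.6232, Δλ = -2.0577, Δψ = -2.2410, q = Δφ/Δψ = 0.7243 → d_rh = R√(Δφ²+q²Δλ²) = 7565.1 nmi
Excess = (7565.1 − 7048.1) / 7048.1 = 517.0 / 7048.1 = 7.34% ≈ 7.3%

7.3%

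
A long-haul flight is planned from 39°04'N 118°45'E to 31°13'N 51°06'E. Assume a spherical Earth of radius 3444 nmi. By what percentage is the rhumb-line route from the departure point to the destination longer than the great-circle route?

2.2%

Great circle: σ = 0.9531 rad → d_gc = Rσ = 3282.6 nmi
Rhumb: Δφ = -0.1370, Δλ = -1.1807, Δψ = -0.1678, q = Δφ/Δψ = 0.8165 → d_rh = R√(Δφ²+q²Δλ²) = 3353.4 nmi
Excess = (3353.4 − 3282.6) / 3282.6 = 70.8 / 3282.6 = 2.16% ≈ 2.2%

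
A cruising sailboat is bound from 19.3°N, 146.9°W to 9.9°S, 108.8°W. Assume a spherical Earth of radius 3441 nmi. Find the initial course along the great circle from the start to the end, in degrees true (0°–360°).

θ = atan2( sin Δλ·cos φ₂ ,  cos φ₁ sin φ₂ − sin φ₁ cos φ₂ cos Δλ )
  = atan2(+0.6078, -0.4185) = 124.55°

124.5°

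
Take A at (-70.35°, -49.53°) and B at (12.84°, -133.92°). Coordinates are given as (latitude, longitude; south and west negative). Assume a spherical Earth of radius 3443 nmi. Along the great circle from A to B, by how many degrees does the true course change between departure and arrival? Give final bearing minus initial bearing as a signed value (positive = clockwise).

Initial bearing θ₁ = atan2(sin Δλ cos φ₂, cos φ₁ sin φ₂ − sin φ₁ cos φ₂ cos Δλ) = 279.62°
Final bearing θ₂ = (initial bearing from the destination back to the start) + 180° = 340.12°
Δθ = θ₂ − θ₁ = +60.5°

+60.5°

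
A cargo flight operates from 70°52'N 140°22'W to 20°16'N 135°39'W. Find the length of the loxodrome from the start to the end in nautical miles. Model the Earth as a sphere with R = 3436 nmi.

Rhumb course C = atan2(Δλ, Δψ) with Δψ = ln[tan(π/4+φ₂/2)/tan(π/4+φ₁/2)] = -1.4193, Δλ = +0.0823 → C = 176.68°
d = R·|Δφ| / |cos C| = 3436·0.88314 / 0.99832 = 3040 nmi

3040 nmi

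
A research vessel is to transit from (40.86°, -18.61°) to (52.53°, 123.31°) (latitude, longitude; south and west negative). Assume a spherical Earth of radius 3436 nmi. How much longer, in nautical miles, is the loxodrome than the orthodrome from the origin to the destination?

991 nmi

Great circle: cos σ = sin φ₁ sin φ₂ + cos φ₁ cos φ₂ cos Δλ,  σ = 1.4131 rad → d_gc = 4855.3 nmi
Rhumb line: Δψ = +0.2986, q = Δφ/Δψ = 0.6820, d_rh = R√(Δφ²+q²Δλ²) = 5846.5 nmi
Excess = 5846.5 − 4855.3 = 991.2 ≈ 991 nmi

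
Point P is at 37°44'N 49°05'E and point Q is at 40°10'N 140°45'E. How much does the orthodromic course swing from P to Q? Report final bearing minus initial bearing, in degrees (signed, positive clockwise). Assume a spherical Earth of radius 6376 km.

+65.8°

Initial bearing θ₁ = atan2(sin Δλ cos φ₂, cos φ₁ sin φ₂ − sin φ₁ cos φ₂ cos Δλ) = 55.56°
Final bearing θ₂ = (initial bearing from the destination back to the start) + 180° = 121.40°
Δθ = θ₂ − θ₁ = +65.8°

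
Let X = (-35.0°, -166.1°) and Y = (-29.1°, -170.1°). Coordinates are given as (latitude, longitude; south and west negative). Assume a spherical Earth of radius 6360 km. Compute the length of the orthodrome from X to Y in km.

Haversine: a = sin²(Δφ/2)+cos φ₁ cos φ₂ sin²(Δλ/2) = 0.00352;  σ = 2·atan2(√a,√(1−a))
σ = 6.803° → d = Rσ = 6360·0.11873 = 755 km

755 km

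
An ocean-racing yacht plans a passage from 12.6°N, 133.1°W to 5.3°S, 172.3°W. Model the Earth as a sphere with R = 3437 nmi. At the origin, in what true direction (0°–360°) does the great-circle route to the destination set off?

N = sin Δλ·cos φ₂ = -0.6293;  D = cos φ₁ sin φ₂ − sin φ₁ cos φ₂ cos Δλ = -0.2585
initial course = atan2(N, D) = 247.67°

247.7°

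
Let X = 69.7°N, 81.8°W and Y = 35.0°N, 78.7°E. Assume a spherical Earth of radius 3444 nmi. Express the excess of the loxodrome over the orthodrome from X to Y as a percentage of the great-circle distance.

Great circle: σ = 1.2973 rad → d_gc = Rσ = 4468.0 nmi
Rhumb: Δφ = -0.6056, Δλ = +2.8013, Δψ = -1.0674, q = Δφ/Δψ = 0.5674 → d_rh = R√(Δφ²+q²Δλ²) = 5857.9 nmi
Excess = (5857.9 − 4468.0) / 4468.0 = 1389.9 / 4468.0 = 31.11% ≈ 31.1%

31.1%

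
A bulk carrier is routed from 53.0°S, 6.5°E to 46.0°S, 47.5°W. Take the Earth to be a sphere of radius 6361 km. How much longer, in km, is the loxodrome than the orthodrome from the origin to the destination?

Great circle: cos σ = sin φ₁ sin φ₂ + cos φ₁ cos φ₂ cos Δλ,  σ = 0.6090 rad → d_gc = 3873.88 km
Rhumb line: Δψ = +0.1886, q = Δφ/Δψ = 0.6479, d_rh = R√(Δφ²+q²Δλ²) = 3961.40 km
Excess = 3961.40 − 3873.88 = 87.52 ≈ 88 km

88 km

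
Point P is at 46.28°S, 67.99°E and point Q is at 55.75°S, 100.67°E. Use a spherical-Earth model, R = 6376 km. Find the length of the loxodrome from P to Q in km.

2509 km

Rhumb course C = atan2(Δλ, Δψ) with Δψ = ln[tan(π/4+φ₂/2)/tan(π/4+φ₁/2)] = -0.2639, Δλ = +0.5704 → C = 114.83°
d = R·|Δφ| / |cos C| = 6376·0.16528 / 0.41997 = 2509 km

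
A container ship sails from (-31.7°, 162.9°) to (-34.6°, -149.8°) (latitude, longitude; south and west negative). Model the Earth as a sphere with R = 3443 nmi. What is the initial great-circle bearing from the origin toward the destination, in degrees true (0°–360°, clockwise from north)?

θ = atan2( sin Δλ·cos φ₂ ,  cos φ₁ sin φ₂ − sin φ₁ cos φ₂ cos Δλ )
  = atan2(+0.6049, -0.1898) = 107.42°

107.4°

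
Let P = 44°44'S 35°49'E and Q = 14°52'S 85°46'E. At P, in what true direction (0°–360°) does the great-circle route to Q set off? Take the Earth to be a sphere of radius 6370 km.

71.0°

θ = atan2( sin Δλ·cos φ₂ ,  cos φ₁ sin φ₂ − sin φ₁ cos φ₂ cos Δλ )
  = atan2(+0.7399, +0.2554) = 70.95°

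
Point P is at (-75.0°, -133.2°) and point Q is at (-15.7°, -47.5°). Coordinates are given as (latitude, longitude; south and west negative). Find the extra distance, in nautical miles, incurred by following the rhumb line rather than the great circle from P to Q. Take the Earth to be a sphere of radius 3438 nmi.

256 nmi

Great circle: cos σ = sin φ₁ sin φ₂ + cos φ₁ cos φ₂ cos Δλ,  σ = 1.2869 rad → d_gc = 4424.5 nmi
Rhumb line: Δψ = +1.7501, q = Δφ/Δψ = 0.5914, d_rh = R√(Δφ²+q²Δλ²) = 4680.8 nmi
Excess = 4680.8 − 4424.5 = 256.3 ≈ 256 nmi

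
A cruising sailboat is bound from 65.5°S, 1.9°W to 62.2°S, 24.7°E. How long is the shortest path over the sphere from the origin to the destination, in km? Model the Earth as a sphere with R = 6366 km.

Haversine: a = sin²(Δφ/2)+cos φ₁ cos φ₂ sin²(Δλ/2) = 0.01106;  σ = 2·atan2(√a,√(1−a))
σ = 12.076° → d = Rσ = 6366·0.21077 = 1342 km

1342 km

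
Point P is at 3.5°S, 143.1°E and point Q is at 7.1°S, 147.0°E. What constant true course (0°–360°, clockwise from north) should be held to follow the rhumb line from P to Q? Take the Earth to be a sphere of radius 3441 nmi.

Meridional parts: M(φ₁)=-0.0611, M(φ₂)=-0.1242 → ΔM = -0.0631;  Δλ = +0.0681 rad
tan C = Δλ / ΔM = -1.0785 → C = 132.84°

132.8°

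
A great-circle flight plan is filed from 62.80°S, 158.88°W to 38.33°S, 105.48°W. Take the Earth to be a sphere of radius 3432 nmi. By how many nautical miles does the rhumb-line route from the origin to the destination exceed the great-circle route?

55 nmi

Great circle: cos σ = sin φ₁ sin φ₂ + cos φ₁ cos φ₂ cos Δλ,  σ = 0.6991 rad → d_gc = 2399.4 nmi
Rhumb line: Δψ = +0.6938, q = Δφ/Δψ = 0.6156, d_rh = R√(Δφ²+q²Δλ²) = 2454.6 nmi
Excess = 2454.6 − 2399.4 = 55.2 ≈ 55 nmi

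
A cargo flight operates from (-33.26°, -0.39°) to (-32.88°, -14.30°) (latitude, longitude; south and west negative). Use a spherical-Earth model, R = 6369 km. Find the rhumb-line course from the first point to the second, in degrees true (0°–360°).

271.9°

Meridional parts: M(φ₁)=-0.6161, M(φ₂)=-0.6082 → ΔM = +0.0079;  Δλ = -0.2428 rad
tan C = Δλ / ΔM = -30.6753 → C = 271.87°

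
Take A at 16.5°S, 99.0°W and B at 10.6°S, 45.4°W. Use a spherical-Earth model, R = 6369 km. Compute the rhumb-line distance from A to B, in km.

5827 km

Δψ = ln[tan(π/4+φ₂/2)/tan(π/4+φ₁/2)] = +0.1060;  Δφ = +0.1030 rad,  Δλ = +0.9355 rad
q = Δφ/Δψ = 0.9717
d = R·√(Δφ² + q²Δλ²) = 6369·0.91482 = 5827 km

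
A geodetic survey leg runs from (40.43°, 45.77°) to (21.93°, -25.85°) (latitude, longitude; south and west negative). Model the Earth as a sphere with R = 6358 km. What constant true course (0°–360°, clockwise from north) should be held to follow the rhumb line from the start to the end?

253.1°

Δψ = ln[tan(π/4+φ₂/2)/tan(π/4+φ₁/2)] = -0.3803
Δλ = -1.2500 rad (taken the short way round)
course = atan2(Δλ, Δψ) = 253.08°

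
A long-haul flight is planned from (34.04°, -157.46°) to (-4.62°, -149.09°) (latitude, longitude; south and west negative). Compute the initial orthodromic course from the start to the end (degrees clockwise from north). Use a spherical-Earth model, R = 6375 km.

166.8°

N = sin Δλ·cos φ₂ = +0.1451;  D = cos φ₁ sin φ₂ − sin φ₁ cos φ₂ cos Δλ = -0.6188
initial course = atan2(N, D) = 166.80°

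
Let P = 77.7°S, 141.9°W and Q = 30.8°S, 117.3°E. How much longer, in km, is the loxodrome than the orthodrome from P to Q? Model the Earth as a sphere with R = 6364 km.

673 km

Great circle: cos σ = sin φ₁ sin φ₂ + cos φ₁ cos φ₂ cos Δλ,  σ = 1.0860 rad → d_gc = 6911.5 km
Rhumb line: Δψ = +1.6624, q = Δφ/Δψ = 0.4924, d_rh = R√(Δφ²+q²Δλ²) = 7584.7 km
Excess = 7584.7 − 6911.5 = 673.2 ≈ 673 km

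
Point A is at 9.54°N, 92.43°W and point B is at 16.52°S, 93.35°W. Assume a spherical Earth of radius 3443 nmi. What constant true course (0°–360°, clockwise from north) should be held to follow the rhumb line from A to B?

Meridional parts: M(φ₁)=+0.1673, M(φ₂)=-0.2924 → ΔM = -0.4597;  Δλ = -0.0161 rad
tan C = Δλ / ΔM = +0.0349 → C = 182.00°

182.0°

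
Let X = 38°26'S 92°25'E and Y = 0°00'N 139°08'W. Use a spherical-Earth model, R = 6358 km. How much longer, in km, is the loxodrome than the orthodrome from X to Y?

594 km

Great circle: cos σ = sin φ₁ sin φ₂ + cos φ₁ cos φ₂ cos Δλ,  σ = 2.0796 rad → d_gc = 13221.86 km
Rhumb line: Δψ = +0.7276, q = Δφ/Δψ = 0.9219, d_rh = R√(Δφ²+q²Δλ²) = 13815.40 km
Excess = 13815.40 − 13221.86 = 593.54 ≈ 594 km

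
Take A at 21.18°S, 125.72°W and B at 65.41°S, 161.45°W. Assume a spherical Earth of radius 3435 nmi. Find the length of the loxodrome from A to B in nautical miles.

Δψ = ln[tan(π/4+φ₂/2)/tan(π/4+φ₁/2)] = -1.1451;  Δφ = -0.7720 rad,  Δλ = -0.6236 rad
q = Δφ/Δψ = 0.6741
d = R·√(Δφ² + q²Δλ²) = 3435·0.87900 = 3019 nmi

3019 nmi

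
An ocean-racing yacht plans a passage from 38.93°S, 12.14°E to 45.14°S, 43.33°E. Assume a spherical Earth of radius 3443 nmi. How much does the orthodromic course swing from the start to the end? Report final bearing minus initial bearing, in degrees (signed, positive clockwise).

At departure: θ₁ = atan2(sin Δλ cos φ₂, cos φ₁ sin φ₂ − sin φ₁ cos φ₂ cos Δλ) = 115.24°
At arrival: θ₂ = atan2(sin Δλ cos φ₁, −cos φ₂ sin φ₁ + sin φ₂ cos φ₁ cos Δλ) = 94.04°
Δθ = θ₂ − θ₁ = -21.2°

-21.2°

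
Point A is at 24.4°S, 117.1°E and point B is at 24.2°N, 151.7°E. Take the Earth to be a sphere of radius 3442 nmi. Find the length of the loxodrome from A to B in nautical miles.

3548 nmi

Rhumb course C = atan2(Δλ, Δψ) with Δψ = ln[tan(π/4+φ₂/2)/tan(π/4+φ₁/2)] = +0.8749, Δλ = +0.6039 → C = 34.62°
d = R·|Δφ| / |cos C| = 3442·0.84823 / 0.82298 = 3548 nmi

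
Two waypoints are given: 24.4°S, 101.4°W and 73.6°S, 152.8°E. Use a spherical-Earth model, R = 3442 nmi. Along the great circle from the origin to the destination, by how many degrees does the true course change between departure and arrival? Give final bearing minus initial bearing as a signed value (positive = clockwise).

+95.3°

At departure: θ₁ = atan2(sin Δλ cos φ₂, cos φ₁ sin φ₂ − sin φ₁ cos φ₂ cos Δλ) = 196.70°
At arrival: θ₂ = atan2(sin Δλ cos φ₁, −cos φ₂ sin φ₁ + sin φ₂ cos φ₁ cos Δλ) = 292.03°
Δθ = θ₂ − θ₁ = +95.3°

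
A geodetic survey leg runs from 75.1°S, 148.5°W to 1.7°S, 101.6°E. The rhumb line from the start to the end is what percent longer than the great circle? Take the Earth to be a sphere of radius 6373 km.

Great circle: σ = 1.6296 rad → d_gc = Rσ = 10385.7 km
Rhumb: Δφ = +1.2811, Δλ = -1.9181, Δψ = +2.0047, q = Δφ/Δψ = 0.6390 → d_rh = R√(Δφ²+q²Δλ²) = 11299.5 km
Excess = (11299.5 − 10385.7) / 10385.7 = 913.8 / 10385.7 = 8.80% ≈ 8.8%

8.8%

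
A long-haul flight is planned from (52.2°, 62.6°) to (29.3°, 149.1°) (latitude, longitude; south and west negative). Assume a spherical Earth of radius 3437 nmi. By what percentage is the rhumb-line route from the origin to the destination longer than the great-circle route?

4.9%

Great circle: σ = 1.1381 rad → d_gc = Rσ = 3911.7 nmi
Rhumb: Δφ = -0.3997, Δλ = +1.5097, Δψ = -0.5366, q = Δφ/Δψ = 0.7448 → d_rh = R√(Δφ²+q²Δλ²) = 4101.8 nmi
Excess = (4101.8 − 3911.7) / 3911.7 = 190.1 / 3911.7 = 4.86% ≈ 4.9%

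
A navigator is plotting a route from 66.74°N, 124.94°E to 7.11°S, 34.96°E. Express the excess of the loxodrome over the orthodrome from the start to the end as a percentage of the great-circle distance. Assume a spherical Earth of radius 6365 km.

4.0%

Great circle: σ = 1.6846 rad → d_gc = Rσ = 10722.6 km
Rhumb: Δφ = -1.2889, Δλ = -1.5704, Δψ = -1.7052, q = Δφ/Δψ = 0.7559 → d_rh = R√(Δφ²+q²Δλ²) = 11153.3 km
Excess = (11153.3 − 10722.6) / 10722.6 = 430.7 / 10722.6 = 4.02% ≈ 4.0%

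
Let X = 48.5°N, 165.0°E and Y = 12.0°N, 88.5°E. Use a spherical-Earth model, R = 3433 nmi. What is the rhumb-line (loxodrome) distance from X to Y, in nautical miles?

4423 nmi

Δψ = ln[tan(π/4+φ₂/2)/tan(π/4+φ₁/2)] = -0.7596;  Δφ = -0.6370 rad,  Δλ = -1.3352 rad
q = Δφ/Δψ = 0.8387
d = R·√(Δφ² + q²Δλ²) = 3433·1.28831 = 4423 nmi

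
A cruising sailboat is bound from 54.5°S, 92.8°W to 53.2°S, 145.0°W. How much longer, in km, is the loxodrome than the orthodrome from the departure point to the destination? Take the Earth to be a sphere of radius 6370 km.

79 km

Great circle: cos σ = sin φ₁ sin φ₂ + cos φ₁ cos φ₂ cos Δλ,  σ = 0.5255 rad → d_gc = 3347.2 km
Rhumb line: Δψ = +0.0385, q = Δφ/Δψ = 0.5898, d_rh = R√(Δφ²+q²Δλ²) = 3426.2 km
Excess = 3426.2 − 3347.2 = 79.0 ≈ 79 km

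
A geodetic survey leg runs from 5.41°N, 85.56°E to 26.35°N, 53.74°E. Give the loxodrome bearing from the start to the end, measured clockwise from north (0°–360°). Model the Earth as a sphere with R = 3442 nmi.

Meridional parts: M(φ₁)=+0.0946, M(φ₂)=+0.4770 → ΔM = +0.3825;  Δλ = -0.5554 rad
tan C = Δλ / ΔM = -1.4521 → C = 304.55°

304.6°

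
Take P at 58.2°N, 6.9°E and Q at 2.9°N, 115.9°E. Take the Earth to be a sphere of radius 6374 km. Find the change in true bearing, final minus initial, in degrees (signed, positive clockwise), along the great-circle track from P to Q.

At departure: θ₁ = atan2(sin Δλ cos φ₂, cos φ₁ sin φ₂ − sin φ₁ cos φ₂ cos Δλ) = 72.21°
At arrival: θ₂ = atan2(sin Δλ cos φ₁, −cos φ₂ sin φ₁ + sin φ₂ cos φ₁ cos Δλ) = 149.84°
Δθ = θ₂ − θ₁ = +77.6°

+77.6°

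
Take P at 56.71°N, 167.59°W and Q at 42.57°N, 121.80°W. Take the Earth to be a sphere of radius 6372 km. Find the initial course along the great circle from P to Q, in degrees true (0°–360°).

96.3°

N = sin Δλ·cos φ₂ = +0.5279;  D = cos φ₁ sin φ₂ − sin φ₁ cos φ₂ cos Δλ = -0.0579
initial course = atan2(N, D) = 96.26°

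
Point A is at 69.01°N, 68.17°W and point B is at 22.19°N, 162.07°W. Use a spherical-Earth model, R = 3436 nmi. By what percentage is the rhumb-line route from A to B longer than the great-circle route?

Great circle: σ = 1.2344 rad → d_gc = Rσ = 4241.5 nmi
Rhumb: Δφ = -0.8172, Δλ = -1.6389, Δψ = -1.2887, q = Δφ/Δψ = 0.6341 → d_rh = R√(Δφ²+q²Δλ²) = 4542.4 nmi
Excess = (4542.4 − 4241.5) / 4241.5 = 300.9 / 4241.5 = 7.09% ≈ 7.1%

7.1%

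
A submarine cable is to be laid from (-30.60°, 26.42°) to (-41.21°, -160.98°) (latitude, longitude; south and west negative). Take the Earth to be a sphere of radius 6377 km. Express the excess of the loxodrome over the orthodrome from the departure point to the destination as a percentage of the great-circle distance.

29.6%

Great circle: σ = 1.8826 rad → d_gc = Rσ = 12005.3 km
Rhumb: Δφ = -0.1852, Δλ = +3.0124, Δψ = -0.2293, q = Δφ/Δψ = 0.8076 → d_rh = R√(Δφ²+q²Δλ²) = 15559.4 km
Excess = (15559.4 − 12005.3) / 12005.3 = 3554.1 / 12005.3 = 29.60% ≈ 29.6%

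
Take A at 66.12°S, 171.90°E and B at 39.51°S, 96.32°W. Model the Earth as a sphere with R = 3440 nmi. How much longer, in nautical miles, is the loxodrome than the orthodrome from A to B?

260 nmi

Great circle: cos σ = sin φ₁ sin φ₂ + cos φ₁ cos φ₂ cos Δλ,  σ = 0.9618 rad → d_gc = 3308.6 nmi
Rhumb line: Δψ = +0.8019, q = Δφ/Δψ = 0.5791, d_rh = R√(Δφ²+q²Δλ²) = 3568.9 nmi
Excess = 3568.9 − 3308.6 = 260.3 ≈ 260 nmi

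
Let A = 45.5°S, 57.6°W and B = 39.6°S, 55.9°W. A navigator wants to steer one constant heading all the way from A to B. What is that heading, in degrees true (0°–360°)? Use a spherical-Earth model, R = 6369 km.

12.0°

Δψ = ln[tan(π/4+φ₂/2)/tan(π/4+φ₁/2)] = +0.1399
Δλ = +0.0297 rad (taken the short way round)
course = atan2(Δλ, Δψ) = 11.97°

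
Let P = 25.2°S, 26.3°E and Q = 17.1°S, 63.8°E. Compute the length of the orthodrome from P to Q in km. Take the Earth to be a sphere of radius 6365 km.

Haversine: a = sin²(Δφ/2)+cos φ₁ cos φ₂ sin²(Δλ/2) = 0.09435;  σ = 2·atan2(√a,√(1−a))
σ = 35.776° → d = Rσ = 6365·0.62441 = 3974 km

3974 km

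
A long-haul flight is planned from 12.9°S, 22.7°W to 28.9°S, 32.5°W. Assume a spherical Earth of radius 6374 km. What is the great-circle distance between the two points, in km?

cos σ = sin φ₁ sin φ₂ + cos φ₁ cos φ₂ cos Δλ
      = sin(-12.90°)sin(-28.90°) + cos(-12.90°)cos(-28.90°)cos(-9.80°) = 0.9488
σ = 18.412° → d = Rσ = 6374·0.32135 = 2048 km

2048 km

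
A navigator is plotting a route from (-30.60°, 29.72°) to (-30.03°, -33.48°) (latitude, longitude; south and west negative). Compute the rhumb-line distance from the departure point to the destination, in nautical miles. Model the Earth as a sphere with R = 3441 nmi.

3277 nmi

Δψ = ln[tan(π/4+φ₂/2)/tan(π/4+φ₁/2)] = +0.0115;  Δφ = +0.0099 rad,  Δλ = -1.1030 rad
q = Δφ/Δψ = 0.8633
d = R·√(Δφ² + q²Δλ²) = 3441·0.95227 = 3277 nmi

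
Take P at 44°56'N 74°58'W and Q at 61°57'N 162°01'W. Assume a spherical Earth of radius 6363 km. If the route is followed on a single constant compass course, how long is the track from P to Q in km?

Rhumb course C = atan2(Δλ, Δψ) with Δψ = ln[tan(π/4+φ₂/2)/tan(π/4+φ₁/2)] = +0.5074, Δλ = -1.5193 → C = 288.47°
d = R·|Δφ| / |cos C| = 6363·0.29700 / 0.31677 = 5966 km

5966 km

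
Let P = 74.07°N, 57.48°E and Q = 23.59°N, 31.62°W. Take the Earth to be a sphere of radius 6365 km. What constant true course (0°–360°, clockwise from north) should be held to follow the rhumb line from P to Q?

225.2°

Δψ = ln[tan(π/4+φ₂/2)/tan(π/4+φ₁/2)] = -1.5428
Δλ = -1.5551 rad (taken the short way round)
course = atan2(Δλ, Δψ) = 225.23°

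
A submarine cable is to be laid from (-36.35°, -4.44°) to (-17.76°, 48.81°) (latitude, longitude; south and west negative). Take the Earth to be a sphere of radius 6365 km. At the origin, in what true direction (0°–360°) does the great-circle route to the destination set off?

83.1°

θ = atan2( sin Δλ·cos φ₂ ,  cos φ₁ sin φ₂ − sin φ₁ cos φ₂ cos Δλ )
  = atan2(+0.7631, +0.0921) = 83.12°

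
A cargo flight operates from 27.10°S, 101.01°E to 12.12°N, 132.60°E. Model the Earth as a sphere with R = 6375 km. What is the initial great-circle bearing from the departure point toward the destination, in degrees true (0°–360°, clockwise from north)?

θ = atan2( sin Δλ·cos φ₂ ,  cos φ₁ sin φ₂ − sin φ₁ cos φ₂ cos Δλ )
  = atan2(+0.5122, +0.5663) = 42.13°

42.1°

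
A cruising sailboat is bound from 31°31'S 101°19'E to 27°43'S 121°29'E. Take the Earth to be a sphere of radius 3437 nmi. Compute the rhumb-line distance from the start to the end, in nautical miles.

Δψ = ln[tan(π/4+φ₂/2)/tan(π/4+φ₁/2)] = +0.0763;  Δφ = +0.0663 rad,  Δλ = +0.3520 rad
q = Δφ/Δψ = 0.8691
d = R·√(Δφ² + q²Δλ²) = 3437·0.31300 = 1076 nmi

1076 nmi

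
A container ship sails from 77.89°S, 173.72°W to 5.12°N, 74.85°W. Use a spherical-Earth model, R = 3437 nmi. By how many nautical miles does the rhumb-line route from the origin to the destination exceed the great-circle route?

383 nmi

Great circle: cos σ = sin φ₁ sin φ₂ + cos φ₁ cos φ₂ cos Δλ,  σ = 1.6906 rad → d_gc = 5810.4 nmi
Rhumb line: Δψ = +2.3331, q = Δφ/Δψ = 0.6210, d_rh = R√(Δφ²+q²Δλ²) = 6193.5 nmi
Excess = 6193.5 − 5810.4 = 383.1 ≈ 383 nmi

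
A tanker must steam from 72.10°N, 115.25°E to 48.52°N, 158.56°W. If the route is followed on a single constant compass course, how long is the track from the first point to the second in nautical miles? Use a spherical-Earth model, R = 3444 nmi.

Δψ = ln[tan(π/4+φ₂/2)/tan(π/4+φ₁/2)] = -0.8773;  Δφ = -0.4115 rad,  Δλ = +1.5043 rad
q = Δφ/Δψ = 0.4691
d = R·√(Δφ² + q²Δλ²) = 3444·0.81692 = 2813 nmi

2813 nmi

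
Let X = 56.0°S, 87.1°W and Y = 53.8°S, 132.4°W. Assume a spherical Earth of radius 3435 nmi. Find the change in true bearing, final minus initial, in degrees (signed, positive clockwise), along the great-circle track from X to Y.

+37.7°

At departure: θ₁ = atan2(sin Δλ cos φ₂, cos φ₁ sin φ₂ − sin φ₁ cos φ₂ cos Δλ) = 255.72°
At arrival: θ₂ = atan2(sin Δλ cos φ₁, −cos φ₂ sin φ₁ + sin φ₂ cos φ₁ cos Δλ) = 293.43°
Δθ = θ₂ − θ₁ = +37.7°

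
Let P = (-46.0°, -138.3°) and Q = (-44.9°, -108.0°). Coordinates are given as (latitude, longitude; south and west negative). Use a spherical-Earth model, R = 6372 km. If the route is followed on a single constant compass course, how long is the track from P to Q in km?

Δψ = ln[tan(π/4+φ₂/2)/tan(π/4+φ₁/2)] = +0.0274;  Δφ = +0.0192 rad,  Δλ = +0.5288 rad
q = Δφ/Δψ = 0.7015
d = R·√(Δφ² + q²Δλ²) = 6372·0.37147 = 2367 km

2367 km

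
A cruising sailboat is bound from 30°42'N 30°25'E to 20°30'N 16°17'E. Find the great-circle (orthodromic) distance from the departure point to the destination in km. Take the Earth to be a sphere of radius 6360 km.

cos σ = sin φ₁ sin φ₂ + cos φ₁ cos φ₂ cos Δλ
      = sin(30.70°)sin(20.50°) + cos(30.70°)cos(20.50°)cos(-14.13°) = 0.9598
σ = 16.298° → d = Rσ = 6360·0.28445 = 1809 km

1809 km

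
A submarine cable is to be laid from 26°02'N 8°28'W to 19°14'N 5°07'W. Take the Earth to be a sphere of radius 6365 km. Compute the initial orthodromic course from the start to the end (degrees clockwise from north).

N = sin Δλ·cos φ₂ = +0.0552;  D = cos φ₁ sin φ₂ − sin φ₁ cos φ₂ cos Δλ = -0.1177
initial course = atan2(N, D) = 154.88°

154.9°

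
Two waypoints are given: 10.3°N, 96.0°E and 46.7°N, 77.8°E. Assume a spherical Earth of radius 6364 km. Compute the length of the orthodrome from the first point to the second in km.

4392 km

Haversine: a = sin²(Δφ/2)+cos φ₁ cos φ₂ sin²(Δλ/2) = 0.11443;  σ = 2·atan2(√a,√(1−a))
σ = 39.544° → d = Rσ = 6364·0.69017 = 4392 km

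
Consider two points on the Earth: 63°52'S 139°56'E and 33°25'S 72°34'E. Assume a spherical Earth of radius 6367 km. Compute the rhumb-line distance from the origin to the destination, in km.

Rhumb course C = atan2(Δλ, Δψ) with Δψ = ln[tan(π/4+φ₂/2)/tan(π/4+φ₁/2)] = +0.8412, Δλ = -1.1758 → C = 305.58°
d = R·|Δφ| / |cos C| = 6367·0.53145 / 0.58186 = 5815 km

5815 km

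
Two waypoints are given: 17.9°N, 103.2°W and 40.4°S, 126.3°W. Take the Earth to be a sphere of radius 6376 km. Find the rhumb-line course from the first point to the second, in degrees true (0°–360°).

Meridional parts: M(φ₁)=+0.3176, M(φ₂)=-0.7720 → ΔM = -1.0897;  Δλ = -0.4032 rad
tan C = Δλ / ΔM = +0.3700 → C = 200.30°

200.3°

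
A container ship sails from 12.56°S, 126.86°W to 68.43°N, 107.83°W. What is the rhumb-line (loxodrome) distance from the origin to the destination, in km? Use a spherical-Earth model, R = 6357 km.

9125 km

Δψ = ln[tan(π/4+φ₂/2)/tan(π/4+φ₁/2)] = +1.8792;  Δφ = +1.4135 rad,  Δλ = +0.3321 rad
q = Δφ/Δψ = 0.7522
d = R·√(Δφ² + q²Δλ²) = 6357·1.43545 = 9125 km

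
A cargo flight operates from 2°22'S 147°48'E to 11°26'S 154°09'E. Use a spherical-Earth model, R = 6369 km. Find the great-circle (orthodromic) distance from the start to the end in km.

cos σ = sin φ₁ sin φ₂ + cos φ₁ cos φ₂ cos Δλ
      = sin(-2.37°)sin(-11.43°) + cos(-2.37°)cos(-11.43°)cos(6.35°) = 0.9815
σ = 11.039° → d = Rσ = 6369·0.19267 = 1227 km

1227 km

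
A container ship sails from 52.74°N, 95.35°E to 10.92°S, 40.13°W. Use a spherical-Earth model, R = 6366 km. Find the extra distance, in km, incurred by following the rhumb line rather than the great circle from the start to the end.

970 km

Great circle: cos σ = sin φ₁ sin φ₂ + cos φ₁ cos φ₂ cos Δλ,  σ = 2.1830 rad → d_gc = 13896.7 km
Rhumb line: Δψ = -1.2791, q = Δφ/Δψ = 0.8687, d_rh = R√(Δφ²+q²Δλ²) = 14866.3 km
Excess = 14866.3 − 13896.7 = 969.6 ≈ 970 km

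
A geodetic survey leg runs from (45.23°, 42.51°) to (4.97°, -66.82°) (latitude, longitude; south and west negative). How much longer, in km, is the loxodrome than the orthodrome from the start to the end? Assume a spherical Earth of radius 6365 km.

475 km

Great circle: cos σ = sin φ₁ sin φ₂ + cos φ₁ cos φ₂ cos Δλ,  σ = 1.7424 rad → d_gc = 11090.2 km
Rhumb line: Δψ = -0.8002, q = Δφ/Δψ = 0.8781, d_rh = R√(Δφ²+q²Δλ²) = 11564.9 km
Excess = 11564.9 − 11090.2 = 474.7 ≈ 475 km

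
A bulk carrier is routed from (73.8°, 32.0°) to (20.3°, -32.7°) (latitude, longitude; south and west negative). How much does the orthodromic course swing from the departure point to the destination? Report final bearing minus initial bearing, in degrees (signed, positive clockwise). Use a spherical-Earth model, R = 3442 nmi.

-54.9°

At departure: θ₁ = atan2(sin Δλ cos φ₂, cos φ₁ sin φ₂ − sin φ₁ cos φ₂ cos Δλ) = 251.23°
At arrival: θ₂ = atan2(sin Δλ cos φ₁, −cos φ₂ sin φ₁ + sin φ₂ cos φ₁ cos Δλ) = 196.36°
Δθ = θ₂ − θ₁ = -54.9°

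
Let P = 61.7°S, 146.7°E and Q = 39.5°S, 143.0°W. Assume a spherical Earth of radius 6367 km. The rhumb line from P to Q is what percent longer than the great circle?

Great circle: σ = 0.8184 rad → d_gc = Rσ = 5210.9 km
Rhumb: Δφ = +0.3875, Δλ = +1.2270, Δψ = +0.6263, q = Δφ/Δψ = 0.6186 → d_rh = R√(Δφ²+q²Δλ²) = 5426.0 km
Excess = (5426.0 − 5210.9) / 5210.9 = 215.1 / 5210.9 = 4.13% ≈ 4.1%

4.1%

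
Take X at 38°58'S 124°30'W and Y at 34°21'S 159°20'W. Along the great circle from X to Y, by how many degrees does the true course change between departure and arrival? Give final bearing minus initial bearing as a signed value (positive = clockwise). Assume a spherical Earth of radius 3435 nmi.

+21.2°

At departure: θ₁ = atan2(sin Δλ cos φ₂, cos φ₁ sin φ₂ − sin φ₁ cos φ₂ cos Δλ) = 268.48°
At arrival: θ₂ = atan2(sin Δλ cos φ₁, −cos φ₂ sin φ₁ + sin φ₂ cos φ₁ cos Δλ) = 289.71°
Δθ = θ₂ − θ₁ = +21.2°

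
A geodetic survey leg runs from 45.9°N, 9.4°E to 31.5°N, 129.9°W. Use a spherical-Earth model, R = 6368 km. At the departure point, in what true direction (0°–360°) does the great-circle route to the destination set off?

326.1°

N = sin Δλ·cos φ₂ = -0.5560;  D = cos φ₁ sin φ₂ − sin φ₁ cos φ₂ cos Δλ = +0.8278
initial course = atan2(N, D) = 326.11°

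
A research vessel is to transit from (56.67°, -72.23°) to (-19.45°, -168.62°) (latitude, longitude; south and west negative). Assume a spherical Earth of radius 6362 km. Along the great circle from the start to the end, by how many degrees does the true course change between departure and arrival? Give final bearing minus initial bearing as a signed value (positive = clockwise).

-48.8°

Initial bearing θ₁ = atan2(sin Δλ cos φ₂, cos φ₁ sin φ₂ − sin φ₁ cos φ₂ cos Δλ) = 264.19°
Final bearing θ₂ = (initial bearing from the destination back to the start) + 180° = 215.43°
Δθ = θ₂ − θ₁ = -48.8°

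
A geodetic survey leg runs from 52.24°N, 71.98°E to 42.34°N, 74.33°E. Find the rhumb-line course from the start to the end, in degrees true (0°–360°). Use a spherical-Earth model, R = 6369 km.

Meridional parts: M(φ₁)=+1.0730, M(φ₂)=+0.8172 → ΔM = -0.2558;  Δλ = +0.0410 rad
tan C = Δλ / ΔM = -0.1603 → C = 170.89°

170.9°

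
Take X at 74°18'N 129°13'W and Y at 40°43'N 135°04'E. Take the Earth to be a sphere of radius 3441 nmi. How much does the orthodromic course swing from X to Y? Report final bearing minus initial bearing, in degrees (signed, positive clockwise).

-88.5°

At departure: θ₁ = atan2(sin Δλ cos φ₂, cos φ₁ sin φ₂ − sin φ₁ cos φ₂ cos Δλ) = 288.28°
At arrival: θ₂ = atan2(sin Δλ cos φ₁, −cos φ₂ sin φ₁ + sin φ₂ cos φ₁ cos Δλ) = 199.82°
Δθ = θ₂ − θ₁ = -88.5°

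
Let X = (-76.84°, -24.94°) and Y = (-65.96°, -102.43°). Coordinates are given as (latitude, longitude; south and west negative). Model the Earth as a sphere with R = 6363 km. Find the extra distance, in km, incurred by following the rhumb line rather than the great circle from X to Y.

197 km

Great circle: cos σ = sin φ₁ sin φ₂ + cos φ₁ cos φ₂ cos Δλ,  σ = 0.4290 rad → d_gc = 2730.0 km
Rhumb line: Δψ = +0.6130, q = Δφ/Δψ = 0.3098, d_rh = R√(Δφ²+q²Δλ²) = 2927.1 km
Excess = 2927.1 − 2730.0 = 197.1 ≈ 197 km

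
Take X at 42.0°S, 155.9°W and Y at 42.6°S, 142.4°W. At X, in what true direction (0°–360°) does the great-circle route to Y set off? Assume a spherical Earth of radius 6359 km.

98.0°

N = sin Δλ·cos φ₂ = +0.1718;  D = cos φ₁ sin φ₂ − sin φ₁ cos φ₂ cos Δλ = -0.0241
initial course = atan2(N, D) = 97.98°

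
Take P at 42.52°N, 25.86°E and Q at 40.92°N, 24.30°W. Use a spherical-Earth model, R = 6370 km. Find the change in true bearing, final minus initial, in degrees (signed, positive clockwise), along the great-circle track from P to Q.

At departure: θ₁ = atan2(sin Δλ cos φ₂, cos φ₁ sin φ₂ − sin φ₁ cos φ₂ cos Δλ) = 285.01°
At arrival: θ₂ = atan2(sin Δλ cos φ₁, −cos φ₂ sin φ₁ + sin φ₂ cos φ₁ cos Δλ) = 250.41°
Δθ = θ₂ − θ₁ = -34.6°

-34.6°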